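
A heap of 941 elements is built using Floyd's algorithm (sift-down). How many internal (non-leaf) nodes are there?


Leaf nodes occupy roughly half the array.
Sift-down is called for each internal node, starting from the last one.
Internal nodes = floor(n/2) = floor(941/2) = 470


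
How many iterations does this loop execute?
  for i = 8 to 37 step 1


The loop variable i takes values starting at 8 and increments by 1 each iteration.
Sequence: i = 8, 9, 10, 11, 12, 13, 14, 15, 16, ...
The upper bound 37 is inclusive, so the count is floor((last - first) / step) + 1:
floor((37 - 8) / 1) + 1 = floor(29/1) + 1 = 29 + 1 = 30


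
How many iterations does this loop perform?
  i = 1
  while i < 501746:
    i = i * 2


The loop variable doubles each iteration:
i = 1 -> 2 -> 4 -> 8 -> 16 -> 32 -> 64 -> 128 -> 256 -> 512 -> 1024 -> 2048 -> 4096 -> 8192 -> 16384 -> 32768 -> 65536 -> 131072 -> 262144 -> 524288 (stop, 524288 >= 501746)
Number of doublings = ceil(log2(501746)) = 19


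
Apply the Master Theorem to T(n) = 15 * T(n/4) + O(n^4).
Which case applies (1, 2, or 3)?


The Master Theorem: T(n) = a*T(n/b) + O(n^c)
  a = 15, b = 4, c = 4
log_b(a) = log_4(15) ~ 1.953
Compare b^c with a: 4^4 = 256 > 15, so c > log_b(a).
Since c > log_b(a), Case 3 applies.
T(n) = O(n^4)
Master Theorem case = 3


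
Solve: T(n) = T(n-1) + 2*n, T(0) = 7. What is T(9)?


Expanding the recurrence:
T(9) = T(8) + 2*9
       = T(7) + 2*8 + 2*9
       ...
       = T(0) + 2*(1 + 2 + ... + 9)
       = 7 + 2 * 9*10/2
       = 7 + 2 * 45
       = 7 + 90 = 97


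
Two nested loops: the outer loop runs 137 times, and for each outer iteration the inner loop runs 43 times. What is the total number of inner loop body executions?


Outer loop: 137 iterations
Inner loop: 43 iterations per outer iteration
Total = 137 * 43 = 5891


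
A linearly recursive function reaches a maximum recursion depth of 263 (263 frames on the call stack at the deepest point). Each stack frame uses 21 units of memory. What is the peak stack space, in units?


Maximum recursion depth = 263 frames
Memory per frame = 21 units
Total stack space = depth * frame_size
= 263 * 21 = 5523


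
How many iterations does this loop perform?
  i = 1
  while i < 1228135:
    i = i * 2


The loop variable doubles each iteration:
i = 1 -> 2 -> 4 -> 8 -> 16 -> 32 -> 64 -> 128 -> 256 -> 512 -> 1024 -> 2048 -> 4096 -> 8192 -> 16384 -> 32768 -> 65536 -> 131072 -> 262144 -> 524288 -> 1048576 -> 2097152 (stop, 2097152 >= 1228135)
Number of doublings = ceil(log2(1228135)) = 21


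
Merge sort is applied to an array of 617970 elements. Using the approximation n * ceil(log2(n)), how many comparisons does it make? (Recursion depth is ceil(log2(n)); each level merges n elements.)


Merge sort divides the array into halves recursively.
Number of levels = ceil(log2(617970)) = 20
At each level, approximately n = 617970 comparisons are needed for merging.
Total comparisons ~ n * ceil(log2(n)) = 617970 * 20 = 12359400


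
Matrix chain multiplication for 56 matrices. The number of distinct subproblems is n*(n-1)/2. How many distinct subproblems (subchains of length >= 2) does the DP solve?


Subproblems are indexed by (i, j) where i < j.
Number of such pairs = n*(n-1)/2
= 56 * 55 / 2
= 1540


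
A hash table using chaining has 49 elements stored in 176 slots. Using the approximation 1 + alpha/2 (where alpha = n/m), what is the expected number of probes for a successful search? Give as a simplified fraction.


Load factor alpha = n/m = 49/176
Expected probes = 1 + alpha/2 = 1 + 49/(2*176)
= 1 + 49/352
= 352/352 + 49/352
= 401/352


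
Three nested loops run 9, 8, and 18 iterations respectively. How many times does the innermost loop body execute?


Loop 1 (outermost): 9 iterations
Loop 2 (middle): 8 iterations per outer
Loop 3 (innermost): 18 iterations per middle
Total = 9 * 8 * 18 = 1296


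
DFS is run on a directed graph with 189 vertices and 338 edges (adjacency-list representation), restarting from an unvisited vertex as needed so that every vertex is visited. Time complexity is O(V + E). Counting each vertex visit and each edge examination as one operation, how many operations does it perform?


A full DFS traversal processes each vertex exactly once (push/pop on stack).
Each directed edge is examined once.
V = 189, E = 338
V + E = 527


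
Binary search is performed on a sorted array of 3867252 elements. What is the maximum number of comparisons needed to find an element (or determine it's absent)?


Binary search halves the search space each comparison:
  Step 1: search space = 3867252 -> 1933626
  Step 2: search space = 1933626 -> 966813
  Step 3: search space = 966813 -> 483406
  Step 4: search space = 483406 -> 241703
  Step 5: search space = 241703 -> 120851
  Step 6: search space = 120851 -> 60425
  Step 7: search space = 60425 -> 30212
  Step 8: search space = 30212 -> 15106
  Step 9: search space = 15106 -> 7553
  Step 10: search space = 7553 -> 3776
  Step 11: search space = 3776 -> 1888
  Step 12: search space = 1888 -> 944
  Step 13: search space = 944 -> 472
  Step 14: search space = 472 -> 236
  Step 15: search space = 236 -> 118
  Step 16: search space = 118 -> 59
  Step 17: search space = 59 -> 29
  Step 18: search space = 29 -> 14
  Step 19: search space = 14 -> 7
  Step 20: search space = 7 -> 3
  Step 21: search space = 3 -> 1
  Step 22: search space = 1 (final check)
Maximum comparisons = floor(log2(3867252)) + 1 = 21 + 1 = 22


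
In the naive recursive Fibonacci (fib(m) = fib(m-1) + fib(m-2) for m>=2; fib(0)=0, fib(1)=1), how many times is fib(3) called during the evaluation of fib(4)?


Let N(m) = number of times fib(m) is called while evaluating fib(4).
N(4) = 1 (the initial call).
N(3) = 1 (only fib(4) calls it).
For 1 <= m <= 2: fib(m) is called by fib(m+1) and fib(m+2), so
  N(m) = N(m+1) + N(m+2).
fib(0) is called only by fib(2), so N(0) = N(2).
Walk down from m=4:
  N(4)=1, N(3)=1
N(3) = 1


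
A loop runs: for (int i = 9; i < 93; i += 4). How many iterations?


Loop starts at i = 9, increments by 4, stops when i >= 93.
Number of iterations = ceil((93 - 9) / 4)
= ceil(84 / 4)
= 21


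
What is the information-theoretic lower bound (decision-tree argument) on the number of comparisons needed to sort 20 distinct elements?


A binary decision tree of height h has at most 2^h leaves and needs at least n! of them, so h >= ceil(log2(n!)).
Compute 20! as a running product:
  x2 = 2, x3 = 6, x4 = 24, x5 = 120
  x6 = 720, x7 = 5040, x8 = 40320, x9 = 362880
  x10 = 3628800, x11 = 39916800, x12 = 479001600, x13 = 6227020800
  x14 = 87178291200, x15 = 1307674368000, x16 = 20922789888000, x17 = 355687428096000
  x18 = 6402373705728000, x19 = 121645100408832000, x20 = 2432902008176640000
20! = 2432902008176640000
Bracket between powers of 2:
  2^61 = 2305843009213693952 < 2432902008176640000 <= 4611686018427387904 = 2^62
So ceil(log2(20!)) = 62


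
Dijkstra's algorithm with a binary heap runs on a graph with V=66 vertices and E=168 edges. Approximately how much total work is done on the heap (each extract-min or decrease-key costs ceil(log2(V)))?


Dijkstra with a binary heap: each vertex is extracted once, each edge may relax once.
Each heap operation costs O(log V).
V + E = 66 + 168 = 234
ceil(log2(66)) = 7 (since 2^6 = 64 < 66 <= 128 = 2^7)
Total heap work = (V+E) * ceil(log2(V)) = 234 * 7 = 1638


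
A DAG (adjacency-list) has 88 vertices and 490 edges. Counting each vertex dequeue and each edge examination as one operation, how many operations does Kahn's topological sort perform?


V = 88 (vertex processing)
E = 490 (edge processing)
V + E = 88 + 490 = 578


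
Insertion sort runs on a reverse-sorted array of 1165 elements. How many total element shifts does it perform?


Sum of shifts = 1 + 2 + 3 + ... + 1164
= 1165 * 1164 / 2
= 1356060 / 2
= 678030


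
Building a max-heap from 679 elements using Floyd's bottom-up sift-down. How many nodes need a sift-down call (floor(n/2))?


In a heap of 679 elements (0-indexed array):
  Last element index: 678
  Parent of last element: floor((678 - 1) / 2) = 338
  Internal nodes: indices 0 to 338
  Count = floor(679/2) = 339


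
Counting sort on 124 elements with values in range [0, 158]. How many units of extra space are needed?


Output array size: 124 (to store sorted result)
Count array size: 159 (one slot per possible value, range 0 to 158)
Total extra space = 124 + 159 = 283


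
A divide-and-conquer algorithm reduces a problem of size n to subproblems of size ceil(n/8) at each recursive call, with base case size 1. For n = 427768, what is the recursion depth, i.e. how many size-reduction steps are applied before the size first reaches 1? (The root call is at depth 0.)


Each step divides the size by 8 (rounding up); after k steps the size is ceil(n/8^k), which equals 1 exactly when 8^k >= n.
So the depth is the smallest k with 8^k >= 427768, i.e. ceil(log_8(427768)).
8^6 = 262144 < 427768 <= 2097152 = 8^7
Recursion depth = 7


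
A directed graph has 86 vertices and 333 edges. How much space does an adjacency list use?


Adjacency list: one list head per vertex + one entry per edge
Vertex heads: 86
Edge entries: 333
Total = 86 + 333 = 419


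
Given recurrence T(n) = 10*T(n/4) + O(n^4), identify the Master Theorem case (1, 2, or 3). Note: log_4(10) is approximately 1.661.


Master Theorem parameters: a=10, b=4, c=4
log_b(a) = 1.661
Compare b^c with a: 4^4 = 256 > 10, so c > log_b(a).
Comparing c=4 vs log_b(a)=1.661:
4 > 1.661 => Case 3
Result: T(n) = O(n^4)
Master Theorem case = 3


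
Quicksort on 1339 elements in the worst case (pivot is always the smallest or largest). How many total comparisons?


In the worst case, each partition step picks the worst pivot:
  Partition 1: 1338 comparisons (n-1 elements to compare)
  Partition 2: 1337 comparisons
  Partition 3: 1336 comparisons
  Partition 4: 1335 comparisons
  Partition 5: 1334 comparisons
  ...
  Last partition: 0 comparisons
Total = (n-1) + (n-2) + ... + 1 + 0 = n*(n-1)/2
= 1339*1338/2 = 895791


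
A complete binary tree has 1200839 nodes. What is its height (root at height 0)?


In a complete binary tree, level k holds nodes 2^k .. 2^(k+1)-1 (1-indexed).
Height = floor(log2(n)) = floor(log2(1200839)) = 20
Check: 2^20 = 1048576 <= 1200839 < 2097152 = 2^21


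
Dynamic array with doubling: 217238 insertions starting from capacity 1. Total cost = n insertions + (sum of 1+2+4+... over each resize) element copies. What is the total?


n = 217238
Insertion costs: 217238
Resizes copy 1, 2, 4, ... up to the largest power of 2 that is <= n-1 = 217237, i.e. 131072.
Copy costs = 1 + 2 + 4 + 8 + 16 + 32 + 64 + 128 + 256 + 512 + 1024 + 2048 + 4096 + 8192 + 16384 + 32768 + 65536 + 131072 = 262143
Total = 217238 + 262143 = 479381


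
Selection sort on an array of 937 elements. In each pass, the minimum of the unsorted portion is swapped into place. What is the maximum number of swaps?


Selection sort performs one swap per pass:
  Pass 1: find min in positions 0 to 936, swap with position 0
  Pass 2: find min in positions 1 to 936, swap with position 1
  Pass 3: find min in positions 2 to 936, swap with position 2
  Pass 4: find min in positions 3 to 936, swap with position 3
  Pass 5: find min in positions 4 to 936, swap with position 4
  ... (931 more passes)
Total passes (and swaps) = n - 1 = 937 - 1 = 936


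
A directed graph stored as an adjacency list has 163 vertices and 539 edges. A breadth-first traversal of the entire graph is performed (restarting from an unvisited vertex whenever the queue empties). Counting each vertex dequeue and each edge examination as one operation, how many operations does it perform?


A full BFS traversal dequeues each vertex once and examines each edge once.
Vertex visits: 163
Edge visits: 539
V + E = 163 + 539 = 702


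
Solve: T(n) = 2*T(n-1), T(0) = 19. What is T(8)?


Unrolling:
T(8) = 2*T(7) = 2^2*T(6) = ... = 2^8*T(0)
= 2^8 * 19
= 256 * 19 = 4864


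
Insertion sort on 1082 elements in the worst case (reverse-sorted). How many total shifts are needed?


In the worst case (reverse-sorted), each element shifts past all previous:
  Element 1: 1 shifts
  Element 2: 2 shifts
  Element 3: 3 shifts
  Element 4: 4 shifts
  Element 5: 5 shifts
  ...
  Element 1081: 1081 shifts
Total = 1 + 2 + ... + 1081
= 1082*(1082-1)/2 = 584821


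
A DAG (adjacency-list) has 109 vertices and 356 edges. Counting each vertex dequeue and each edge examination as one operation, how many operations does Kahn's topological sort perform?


V = 109 (vertex processing)
E = 356 (edge processing)
V + E = 109 + 356 = 465


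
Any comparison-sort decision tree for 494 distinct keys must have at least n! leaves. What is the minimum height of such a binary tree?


A binary decision tree of height h has at most 2^h leaves and needs at least n! of them, so h >= ceil(log2(n!)).
494! is far too large to multiply out, so use Stirling's series:
  ln(n!) ~ n ln n - n + (1/2) ln(2 pi n) + 1/(12n)  (error below 1/(360 n^3), negligible here)
  ln(494) = 6.2025355
  n ln n = 494 * 6.2025355 = 3064.0525
  (1/2) ln(2 pi * 494) = (1/2) ln(3103.8935) = 4.0202
  1/(12*494) = 0.0002
  ln(494!) ~ 3064.0525 - 494 + 4.0202 + 0.0002 = 2574.0729
Convert to base 2: log2(494!) = 2574.0729 / ln 2 = 2574.0729 / 0.69314718 = 3713.6022
ceil(3713.6022) = 3714


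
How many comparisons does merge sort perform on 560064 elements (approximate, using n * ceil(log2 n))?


Recursion depth: ceil(log2(560064)) = 20
Each recursion level merges n = 560064 elements
Total = 560064 * 20 = 11201280


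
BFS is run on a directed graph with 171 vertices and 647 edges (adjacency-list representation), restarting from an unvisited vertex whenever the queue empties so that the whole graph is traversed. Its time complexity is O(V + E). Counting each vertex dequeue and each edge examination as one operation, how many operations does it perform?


A full BFS traversal dequeues each vertex exactly once and examines each directed edge exactly once.
V = 171 (vertex processing cost)
E = 647 (edge examination cost)
Total operations proportional to V + E = 171 + 647 = 818


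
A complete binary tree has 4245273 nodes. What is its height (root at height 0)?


In a complete binary tree, level k holds nodes 2^k .. 2^(k+1)-1 (1-indexed).
Height = floor(log2(n)) = floor(log2(4245273)) = 22
Check: 2^22 = 4194304 <= 4245273 < 8388608 = 2^23


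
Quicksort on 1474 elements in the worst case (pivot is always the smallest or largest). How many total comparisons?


In the worst case, each partition step picks the worst pivot:
  Partition 1: 1473 comparisons (n-1 elements to compare)
  Partition 2: 1472 comparisons
  Partition 3: 1471 comparisons
  Partition 4: 1470 comparisons
  Partition 5: 1469 comparisons
  ...
  Last partition: 0 comparisons
Total = (n-1) + (n-2) + ... + 1 + 0 = n*(n-1)/2
= 1474*1473/2 = 1085601


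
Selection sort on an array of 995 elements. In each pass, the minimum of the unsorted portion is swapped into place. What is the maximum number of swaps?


Selection sort performs one swap per pass:
  Pass 1: find min in positions 0 to 994, swap with position 0
  Pass 2: find min in positions 1 to 994, swap with position 1
  Pass 3: find min in positions 2 to 994, swap with position 2
  Pass 4: find min in positions 3 to 994, swap with position 3
  Pass 5: find min in positions 4 to 994, swap with position 4
  ... (989 more passes)
Total passes (and swaps) = n - 1 = 995 - 1 = 994


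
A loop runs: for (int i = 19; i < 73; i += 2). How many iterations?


Loop starts at i = 19, increments by 2, stops when i >= 73.
Number of iterations = ceil((73 - 19) / 2)
= ceil(54 / 2)
= 27


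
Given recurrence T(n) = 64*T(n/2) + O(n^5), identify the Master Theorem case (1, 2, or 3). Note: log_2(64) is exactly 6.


Master Theorem parameters: a=64, b=2, c=5
log_b(a) = 6
Compare b^c with a: 2^5 = 32 < 64, so c < log_b(a).
Comparing c=5 vs log_b(a)=6:
5 < 6 => Case 1
Result: T(n) = O(n^(log_2 64)) = O(n^6)
Master Theorem case = 1


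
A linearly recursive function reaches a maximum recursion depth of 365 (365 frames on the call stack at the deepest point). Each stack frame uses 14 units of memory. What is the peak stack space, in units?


Maximum recursion depth = 365 frames
Memory per frame = 14 units
Total stack space = depth * frame_size
= 365 * 14 = 5110


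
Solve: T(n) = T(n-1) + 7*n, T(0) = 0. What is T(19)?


Expanding the recurrence:
T(19) = T(18) + 7*19
       = T(17) + 7*18 + 7*19
       ...
       = T(0) + 7*(1 + 2 + ... + 19)
       = 0 + 7 * 19*20/2
       = 0 + 7 * 190
       = 0 + 1330 = 1330


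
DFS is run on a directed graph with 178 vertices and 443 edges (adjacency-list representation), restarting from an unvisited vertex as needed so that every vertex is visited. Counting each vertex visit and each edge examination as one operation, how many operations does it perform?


A full DFS traversal processes each vertex exactly once (push/pop on stack).
Each directed edge is examined once.
V = 178, E = 443
V + E = 621


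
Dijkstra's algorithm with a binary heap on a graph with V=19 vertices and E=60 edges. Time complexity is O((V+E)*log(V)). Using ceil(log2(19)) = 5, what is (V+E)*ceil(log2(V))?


Dijkstra with a binary heap: each vertex is extracted once, each edge may relax once.
Each heap operation costs O(log V).
V + E = 19 + 60 = 79
ceil(log2(19)) = 5 (since 2^4 = 16 < 19 <= 32 = 2^5)
Total heap work = (V+E) * ceil(log2(V)) = 79 * 5 = 395


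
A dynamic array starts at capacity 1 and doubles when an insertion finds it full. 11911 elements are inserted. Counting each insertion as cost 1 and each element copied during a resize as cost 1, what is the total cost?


n = 11911
Insertion costs: 11911
Resizes copy 1, 2, 4, ... up to the largest power of 2 that is <= n-1 = 11910, i.e. 8192.
Copy costs = 1 + 2 + 4 + 8 + 16 + 32 + 64 + 128 + 256 + 512 + 1024 + 2048 + 4096 + 8192 = 16383
Total = 11911 + 16383 = 28294


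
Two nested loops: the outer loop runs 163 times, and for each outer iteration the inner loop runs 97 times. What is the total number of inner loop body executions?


Outer loop: 163 iterations
Inner loop: 97 iterations per outer iteration
Total = 163 * 97 = 15811


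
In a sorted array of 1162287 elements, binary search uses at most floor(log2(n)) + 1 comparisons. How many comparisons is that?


Halving sequence: 1162287 -> 581143 -> 290571 -> 145285 -> 72642 -> 36321 -> 18160 -> 9080 -> 4540 -> 2270 -> 1135 -> 567 -> 283 -> 141 -> 70 -> 35 -> 17 -> 8 -> 4 -> 2 -> 1
Number of halvings = 20
Max comparisons = 20 + 1 = 21


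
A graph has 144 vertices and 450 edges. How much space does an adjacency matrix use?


Adjacency matrix: V x V grid of entries
Space = V^2 = 144^2 = 144 * 144 = 20736


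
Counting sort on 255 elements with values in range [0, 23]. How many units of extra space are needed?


Output array size: 255 (to store sorted result)
Count array size: 24 (one slot per possible value, range 0 to 23)
Total extra space = 255 + 24 = 279


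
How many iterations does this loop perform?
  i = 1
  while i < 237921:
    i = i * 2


The loop variable doubles each iteration:
i = 1 -> 2 -> 4 -> 8 -> 16 -> 32 -> 64 -> 128 -> 256 -> 512 -> 1024 -> 2048 -> 4096 -> 8192 -> 16384 -> 32768 -> 65536 -> 131072 -> 262144 (stop, 262144 >= 237921)
Number of doublings = ceil(log2(237921)) = 18


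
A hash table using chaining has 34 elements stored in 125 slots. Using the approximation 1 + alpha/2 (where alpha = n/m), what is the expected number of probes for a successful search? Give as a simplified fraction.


Load factor alpha = n/m = 34/125
Expected probes = 1 + alpha/2 = 1 + 34/(2*125)
= 1 + 34/250
= 250/250 + 34/250
= 284/250
Simplify: 142/125


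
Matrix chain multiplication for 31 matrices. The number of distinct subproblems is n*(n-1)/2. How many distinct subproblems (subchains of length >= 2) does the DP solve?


Subproblems are indexed by (i, j) where i < j.
Number of such pairs = n*(n-1)/2
= 31 * 30 / 2
= 465


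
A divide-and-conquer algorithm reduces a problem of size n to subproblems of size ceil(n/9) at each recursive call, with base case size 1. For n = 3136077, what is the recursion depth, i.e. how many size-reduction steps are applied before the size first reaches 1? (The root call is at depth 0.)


Each step divides the size by 9 (rounding up); after k steps the size is ceil(n/9^k), which equals 1 exactly when 9^k >= n.
So the depth is the smallest k with 9^k >= 3136077, i.e. ceil(log_9(3136077)).
9^6 = 531441 < 3136077 <= 4782969 = 9^7
Recursion depth = 7


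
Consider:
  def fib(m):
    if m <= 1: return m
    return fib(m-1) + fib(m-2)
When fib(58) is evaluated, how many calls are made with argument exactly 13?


Let N(m) = number of times fib(m) is called while evaluating fib(58).
N(58) = 1 (the initial call).
N(57) = 1 (only fib(58) calls it).
For 1 <= m <= 56: fib(m) is called by fib(m+1) and fib(m+2), so
  N(m) = N(m+1) + N(m+2).
fib(0) is called only by fib(2), so N(0) = N(2).
Walk down from m=58:
  N(58)=1, N(57)=1, N(56)=2, N(55)=3, N(54)=5, N(53)=8, N(52)=13, N(51)=21, N(50)=34, N(49)=55, N(48)=89, N(47)=144, N(46)=233, N(45)=377, N(44)=610, N(43)=987, N(42)=1597, N(41)=2584, N(40)=4181, N(39)=6765, N(38)=10946, N(37)=17711, N(36)=28657, N(35)=46368, N(34)=75025, N(33)=121393, N(32)=196418, N(31)=317811, N(30)=514229, N(29)=832040, N(28)=1346269, N(27)=2178309, N(26)=3524578, N(25)=5702887, N(24)=9227465, N(23)=14930352, N(22)=24157817, N(21)=39088169, N(20)=63245986, N(19)=102334155, N(18)=165580141, N(17)=267914296, N(16)=433494437, N(15)=701408733, N(14)=1134903170, N(13)=1836311903
N(13) = 1836311903


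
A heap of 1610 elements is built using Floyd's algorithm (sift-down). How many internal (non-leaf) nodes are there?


Leaf nodes occupy roughly half the array.
Sift-down is called for each internal node, starting from the last one.
Internal nodes = floor(n/2) = floor(1610/2) = 805


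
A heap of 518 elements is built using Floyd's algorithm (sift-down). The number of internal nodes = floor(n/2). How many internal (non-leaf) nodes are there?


Leaf nodes occupy roughly half the array.
Sift-down is called for each internal node, starting from the last one.
Internal nodes = floor(n/2) = floor(518/2) = 259


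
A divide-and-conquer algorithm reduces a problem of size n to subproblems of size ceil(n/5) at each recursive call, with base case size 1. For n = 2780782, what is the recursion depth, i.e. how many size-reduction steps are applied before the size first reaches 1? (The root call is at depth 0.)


Each step divides the size by 5 (rounding up); after k steps the size is ceil(n/5^k), which equals 1 exactly when 5^k >= n.
So the depth is the smallest k with 5^k >= 2780782, i.e. ceil(log_5(2780782)).
5^9 = 1953125 < 2780782 <= 9765625 = 5^10
Recursion depth = 10


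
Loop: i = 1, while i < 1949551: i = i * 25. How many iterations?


i multiplies by 25 each step:
i = 1 -> 25 -> 625 -> 15625 -> 390625 -> 9765625 (stop)
Iterations = ceil(log_25(1949551)) = 5


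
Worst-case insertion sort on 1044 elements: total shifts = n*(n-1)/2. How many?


Sum of shifts = 1 + 2 + 3 + ... + 1043
= 1044 * 1043 / 2
= 1088892 / 2
= 544446


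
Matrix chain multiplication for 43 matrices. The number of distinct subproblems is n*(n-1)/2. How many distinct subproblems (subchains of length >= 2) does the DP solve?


Subproblems are indexed by (i, j) where i < j.
Number of such pairs = n*(n-1)/2
= 43 * 42 / 2
= 903


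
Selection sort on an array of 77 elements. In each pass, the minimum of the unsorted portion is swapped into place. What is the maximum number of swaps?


Selection sort performs one swap per pass:
  Pass 1: find min in positions 0 to 76, swap with position 0
  Pass 2: find min in positions 1 to 76, swap with position 1
  Pass 3: find min in positions 2 to 76, swap with position 2
  Pass 4: find min in positions 3 to 76, swap with position 3
  Pass 5: find min in positions 4 to 76, swap with position 4
  ... (71 more passes)
Total passes (and swaps) = n - 1 = 77 - 1 = 76


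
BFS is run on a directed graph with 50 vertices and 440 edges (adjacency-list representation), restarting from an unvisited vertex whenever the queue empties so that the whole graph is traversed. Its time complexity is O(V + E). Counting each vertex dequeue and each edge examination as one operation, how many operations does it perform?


A full BFS traversal dequeues each vertex exactly once and examines each directed edge exactly once.
V = 50 (vertex processing cost)
E = 440 (edge examination cost)
Total operations proportional to V + E = 50 + 440 = 490


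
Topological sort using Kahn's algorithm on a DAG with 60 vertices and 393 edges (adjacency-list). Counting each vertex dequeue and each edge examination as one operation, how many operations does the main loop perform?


Kahn's algorithm:
  1. Compute in-degrees: O(V + E)
  2. Process queue: each vertex dequeued once (O(V))
     each edge examined once (O(E))
Total = V + E = 60 + 393 = 453


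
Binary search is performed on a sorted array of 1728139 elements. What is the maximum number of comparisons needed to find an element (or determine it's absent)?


Binary search halves the search space each comparison:
  Step 1: search space = 1728139 -> 864069
  Step 2: search space = 864069 -> 432034
  Step 3: search space = 432034 -> 216017
  Step 4: search space = 216017 -> 108008
  Step 5: search space = 108008 -> 54004
  Step 6: search space = 54004 -> 27002
  Step 7: search space = 27002 -> 13501
  Step 8: search space = 13501 -> 6750
  Step 9: search space = 6750 -> 3375
  Step 10: search space = 3375 -> 1687
  Step 11: search space = 1687 -> 843
  Step 12: search space = 843 -> 421
  Step 13: search space = 421 -> 210
  Step 14: search space = 210 -> 105
  Step 15: search space = 105 -> 52
  Step 16: search space = 52 -> 26
  Step 17: search space = 26 -> 13
  Step 18: search space = 13 -> 6
  Step 19: search space = 6 -> 3
  Step 20: search space = 3 -> 1
  Step 21: search space = 1 (final check)
Maximum comparisons = floor(log2(1728139)) + 1 = 20 + 1 = 21


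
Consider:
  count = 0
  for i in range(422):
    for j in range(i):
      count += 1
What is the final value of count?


For each i, the inner loop runs i times:
  i=0: inner runs 0 times
  i=1: inner runs 1 time
  i=2: inner runs 2 times
  i=3: inner runs 3 times
  i=4: inner runs 4 times
  i=5: inner runs 5 times
  i=6: inner runs 6 times
  i=7: inner runs 7 times
  ...
Total = 0 + 1 + 2 + ... + 421 = 422*(422-1)/2 = 88831


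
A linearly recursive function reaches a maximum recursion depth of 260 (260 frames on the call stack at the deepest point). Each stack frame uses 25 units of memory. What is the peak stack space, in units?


Maximum recursion depth = 260 frames
Memory per frame = 25 units
Total stack space = depth * frame_size
= 260 * 25 = 6500


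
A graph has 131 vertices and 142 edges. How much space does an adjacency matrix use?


Adjacency matrix: V x V grid of entries
Space = V^2 = 131^2 = 131 * 131 = 17161


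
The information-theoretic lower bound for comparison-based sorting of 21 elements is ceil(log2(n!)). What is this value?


A binary decision tree of height h has at most 2^h leaves and needs at least n! of them, so h >= ceil(log2(n!)).
Compute 21! as a running product:
  x2 = 2, x3 = 6, x4 = 24, x5 = 120
  x6 = 720, x7 = 5040, x8 = 40320, x9 = 362880
  x10 = 3628800, x11 = 39916800, x12 = 479001600, x13 = 6227020800
  x14 = 87178291200, x15 = 1307674368000, x16 = 20922789888000, x17 = 355687428096000
  x18 = 6402373705728000, x19 = 121645100408832000, x20 = 2432902008176640000, x21 = 51090942171709440000
21! = 51090942171709440000
Bracket between powers of 2:
  2^65 = 36893488147419103232 < 51090942171709440000 <= 73786976294838206464 = 2^66
So ceil(log2(21!)) = 66


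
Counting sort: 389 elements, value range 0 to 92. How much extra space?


n = 389 (output array)
k = 93 (count array for 93 distinct values)
Extra space = 389 + 93 = 482


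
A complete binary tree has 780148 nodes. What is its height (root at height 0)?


In a complete binary tree, level k holds nodes 2^k .. 2^(k+1)-1 (1-indexed).
Height = floor(log2(n)) = floor(log2(780148)) = 19
Check: 2^19 = 524288 <= 780148 < 1048576 = 2^20


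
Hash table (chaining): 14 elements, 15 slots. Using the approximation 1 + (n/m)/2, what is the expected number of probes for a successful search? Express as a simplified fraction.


Computing expected probes:
alpha = 14/15
= 1 + alpha/2
= 1 + 14/(2*15)
= (2*15 + 14) / (2*15)
= 44/30 = 22/15


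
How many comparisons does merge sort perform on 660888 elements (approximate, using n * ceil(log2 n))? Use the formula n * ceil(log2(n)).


Recursion depth: ceil(log2(660888)) = 20
Each recursion level merges n = 660888 elements
Total = 660888 * 20 = 13217760


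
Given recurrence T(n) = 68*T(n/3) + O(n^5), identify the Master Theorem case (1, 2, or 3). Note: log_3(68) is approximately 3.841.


Master Theorem parameters: a=68, b=3, c=5
log_b(a) = 3.841
Compare b^c with a: 3^5 = 243 > 68, so c > log_b(a).
Comparing c=5 vs log_b(a)=3.841:
5 > 3.841 => Case 3
Result: T(n) = O(n^5)
Master Theorem case = 3


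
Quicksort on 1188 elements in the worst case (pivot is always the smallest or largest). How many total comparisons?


In the worst case, each partition step picks the worst pivot:
  Partition 1: 1187 comparisons (n-1 elements to compare)
  Partition 2: 1186 comparisons
  Partition 3: 1185 comparisons
  Partition 4: 1184 comparisons
  Partition 5: 1183 comparisons
  ...
  Last partition: 0 comparisons
Total = (n-1) + (n-2) + ... + 1 + 0 = n*(n-1)/2
= 1188*1187/2 = 705078


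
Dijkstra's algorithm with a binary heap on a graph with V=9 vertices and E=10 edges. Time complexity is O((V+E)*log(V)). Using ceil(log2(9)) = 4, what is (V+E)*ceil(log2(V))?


Dijkstra with a binary heap: each vertex is extracted once, each edge may relax once.
Each heap operation costs O(log V).
V + E = 9 + 10 = 19
ceil(log2(9)) = 4 (since 2^3 = 8 < 9 <= 16 = 2^4)
Total heap work = (V+E) * ceil(log2(V)) = 19 * 4 = 76


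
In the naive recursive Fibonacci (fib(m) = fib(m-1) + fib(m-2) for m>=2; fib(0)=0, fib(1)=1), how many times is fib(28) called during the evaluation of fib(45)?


Let N(m) = number of times fib(m) is called while evaluating fib(45).
N(45) = 1 (the initial call).
N(44) = 1 (only fib(45) calls it).
For 1 <= m <= 43: fib(m) is called by fib(m+1) and fib(m+2), so
  N(m) = N(m+1) + N(m+2).
fib(0) is called only by fib(2), so N(0) = N(2).
Walk down from m=45:
  N(45)=1, N(44)=1, N(43)=2, N(42)=3, N(41)=5, N(40)=8, N(39)=13, N(38)=21, N(37)=34, N(36)=55, N(35)=89, N(34)=144, N(33)=233, N(32)=377, N(31)=610, N(30)=987, N(29)=1597, N(28)=2584
N(28) = 2584


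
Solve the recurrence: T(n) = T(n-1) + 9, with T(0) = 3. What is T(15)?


Unrolling the recurrence:
T(15) = T(14) + 9
       = T(13) + 9 + 9
       = T(12) + 9*3
       ...
       = T(0) + 9*15
       = 3 + 135 = 138


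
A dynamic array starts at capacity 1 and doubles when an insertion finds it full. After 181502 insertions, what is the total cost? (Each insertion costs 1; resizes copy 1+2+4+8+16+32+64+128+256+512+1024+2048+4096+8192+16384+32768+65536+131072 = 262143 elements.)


Insertion cost: 181502 (one per element)
Resizes occur just before inserting elements 2, 3, 5, 9, ...
Elements copied at each resize: 1 + 2 + 4 + 8 + 16 + 32 + 64 + 128 + 256 + 512 + 1024 + 2048 + 4096 + 8192 + 16384 + 32768 + 65536 + 131072
Sum of copies = 262143 (geometric series: 2^k - 1)
Total = 181502 + 262143 = 443645


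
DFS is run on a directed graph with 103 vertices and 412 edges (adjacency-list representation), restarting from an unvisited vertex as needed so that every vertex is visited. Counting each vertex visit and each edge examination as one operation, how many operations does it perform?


A full DFS traversal processes each vertex exactly once (push/pop on stack).
Each directed edge is examined once.
V = 103, E = 412
V + E = 515


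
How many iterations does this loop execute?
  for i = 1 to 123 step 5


The loop variable i takes values starting at 1 and increments by 5 each iteration.
Sequence: i = 1, 6, 11, 16, 21, 26, 31, 36, 41, ...
The upper bound 123 is inclusive, so the count is floor((last - first) / step) + 1:
floor((123 - 1) / 5) + 1 = floor(122/5) + 1 = 24 + 1 = 25


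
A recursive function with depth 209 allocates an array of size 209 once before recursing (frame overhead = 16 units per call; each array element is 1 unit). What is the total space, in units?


Array allocation: 209 units (allocated once)
Stack frames: 209 deep * 16 per frame = 3344 units
Total = 209 + 3344 = 3553


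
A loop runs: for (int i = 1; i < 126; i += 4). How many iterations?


Loop starts at i = 1, increments by 4, stops when i >= 126.
Number of iterations = ceil((126 - 1) / 4)
= ceil(125 / 4)
= 32


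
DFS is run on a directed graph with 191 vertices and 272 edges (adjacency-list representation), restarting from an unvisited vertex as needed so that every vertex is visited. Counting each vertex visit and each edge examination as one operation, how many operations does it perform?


A full DFS traversal processes each vertex exactly once (push/pop on stack).
Each directed edge is examined once.
V = 191, E = 272
V + E = 463


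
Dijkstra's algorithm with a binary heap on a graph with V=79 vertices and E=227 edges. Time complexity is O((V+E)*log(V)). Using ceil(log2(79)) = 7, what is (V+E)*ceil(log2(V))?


Dijkstra with a binary heap: each vertex is extracted once, each edge may relax once.
Each heap operation costs O(log V).
V + E = 79 + 227 = 306
ceil(log2(79)) = 7 (since 2^6 = 64 < 79 <= 128 = 2^7)
Total heap work = (V+E) * ceil(log2(V)) = 306 * 7 = 2142


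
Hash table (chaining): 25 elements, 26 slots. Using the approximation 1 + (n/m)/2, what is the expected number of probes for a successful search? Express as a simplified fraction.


Computing expected probes:
alpha = 25/26
= 1 + alpha/2
= 1 + 25/(2*26)
= (2*26 + 25) / (2*26)
= 77/52


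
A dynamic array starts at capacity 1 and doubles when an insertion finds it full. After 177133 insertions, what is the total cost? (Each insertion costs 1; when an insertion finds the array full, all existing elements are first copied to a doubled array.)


Insertion cost: 177133 (one per element)
Resizes occur just before inserting elements 2, 3, 5, 9, ...
Elements copied at each resize: 1 + 2 + 4 + 8 + 16 + 32 + 64 + 128 + 256 + 512 + 1024 + 2048 + 4096 + 8192 + 16384 + 32768 + 65536 + 131072
Sum of copies = 262143 (geometric series: 2^k - 1)
Total = 177133 + 262143 = 439276


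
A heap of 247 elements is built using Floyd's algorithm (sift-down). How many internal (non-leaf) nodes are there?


Leaf nodes occupy roughly half the array.
Sift-down is called for each internal node, starting from the last one.
Internal nodes = floor(n/2) = floor(247/2) = 123


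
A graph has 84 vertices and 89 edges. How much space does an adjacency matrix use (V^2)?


Adjacency matrix: V x V grid of entries
Space = V^2 = 84^2 = 84 * 84 = 7056


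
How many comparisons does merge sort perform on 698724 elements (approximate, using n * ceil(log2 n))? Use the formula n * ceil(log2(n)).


Recursion depth: ceil(log2(698724)) = 20
Each recursion level merges n = 698724 elements
Total = 698724 * 20 = 13974480


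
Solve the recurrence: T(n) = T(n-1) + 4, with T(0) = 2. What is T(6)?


Unrolling the recurrence:
T(6) = T(5) + 4
       = T(4) + 4 + 4
       = T(3) + 4*3
       ...
       = T(0) + 4*6
       = 2 + 24 = 26


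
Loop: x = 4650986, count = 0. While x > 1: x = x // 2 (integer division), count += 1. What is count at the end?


The variable x halves each step:
x = 4650986 -> 2325493 -> 1162746 -> 581373 -> 290686 -> 145343 -> 72671 -> 36335 -> 18167 -> 9083 -> 4541 -> 2270 -> 1135 -> 567 -> 283 -> 141 -> 70 -> 35 -> 17 -> 8 -> 4 -> 2 -> 1
Number of halvings = floor(log2(4650986)) = 22


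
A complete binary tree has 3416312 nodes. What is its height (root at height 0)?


In a complete binary tree, level k holds nodes 2^k .. 2^(k+1)-1 (1-indexed).
Height = floor(log2(n)) = floor(log2(3416312)) = 21
Check: 2^21 = 2097152 <= 3416312 < 4194304 = 2^22


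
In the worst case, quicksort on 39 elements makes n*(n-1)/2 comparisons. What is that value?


Sum of comparisons per partition:
38 + 37 + ... + 1 + 0
= 39 * (39 - 1) / 2
= 39 * 38 / 2
= 741


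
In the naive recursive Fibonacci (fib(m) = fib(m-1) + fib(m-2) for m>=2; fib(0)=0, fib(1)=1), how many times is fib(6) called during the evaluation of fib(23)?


Let N(m) = number of times fib(m) is called while evaluating fib(23).
N(23) = 1 (the initial call).
N(22) = 1 (only fib(23) calls it).
For 1 <= m <= 21: fib(m) is called by fib(m+1) and fib(m+2), so
  N(m) = N(m+1) + N(m+2).
fib(0) is called only by fib(2), so N(0) = N(2).
Walk down from m=23:
  N(23)=1, N(22)=1, N(21)=2, N(20)=3, N(19)=5, N(18)=8, N(17)=13, N(16)=21, N(15)=34, N(14)=55, N(13)=89, N(12)=144, N(11)=233, N(10)=377, N(9)=610, N(8)=987, N(7)=1597, N(6)=2584
N(6) = 2584


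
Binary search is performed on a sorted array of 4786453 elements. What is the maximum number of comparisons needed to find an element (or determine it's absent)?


Binary search halves the search space each comparison:
  Step 1: search space = 4786453 -> 2393226
  Step 2: search space = 2393226 -> 1196613
  Step 3: search space = 1196613 -> 598306
  Step 4: search space = 598306 -> 299153
  Step 5: search space = 299153 -> 149576
  Step 6: search space = 149576 -> 74788
  Step 7: search space = 74788 -> 37394
  Step 8: search space = 37394 -> 18697
  Step 9: search space = 18697 -> 9348
  Step 10: search space = 9348 -> 4674
  Step 11: search space = 4674 -> 2337
  Step 12: search space = 2337 -> 1168
  Step 13: search space = 1168 -> 584
  Step 14: search space = 584 -> 292
  Step 15: search space = 292 -> 146
  Step 16: search space = 146 -> 73
  Step 17: search space = 73 -> 36
  Step 18: search space = 36 -> 18
  Step 19: search space = 18 -> 9
  Step 20: search space = 9 -> 4
  Step 21: search space = 4 -> 2
  Step 22: search space = 2 -> 1
  Step 23: search space = 1 (final check)
Maximum comparisons = floor(log2(4786453)) + 1 = 22 + 1 = 23


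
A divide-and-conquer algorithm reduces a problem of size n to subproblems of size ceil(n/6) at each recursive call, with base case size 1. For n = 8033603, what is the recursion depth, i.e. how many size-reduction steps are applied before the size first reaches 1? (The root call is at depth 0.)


Each step divides the size by 6 (rounding up); after k steps the size is ceil(n/6^k), which equals 1 exactly when 6^k >= n.
So the depth is the smallest k with 6^k >= 8033603, i.e. ceil(log_6(8033603)).
6^8 = 1679616 < 8033603 <= 10077696 = 6^9
Recursion depth = 9


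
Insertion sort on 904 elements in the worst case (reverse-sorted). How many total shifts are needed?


In the worst case (reverse-sorted), each element shifts past all previous:
  Element 1: 1 shifts
  Element 2: 2 shifts
  Element 3: 3 shifts
  Element 4: 4 shifts
  Element 5: 5 shifts
  ...
  Element 903: 903 shifts
Total = 1 + 2 + ... + 903
= 904*(904-1)/2 = 408156


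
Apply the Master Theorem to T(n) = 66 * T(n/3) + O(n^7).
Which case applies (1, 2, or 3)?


The Master Theorem: T(n) = a*T(n/b) + O(n^c)
  a = 66, b = 3, c = 7
log_b(a) = log_3(66) ~ 3.814
Compare b^c with a: 3^7 = 2187 > 66, so c > log_b(a).
Since c > log_b(a), Case 3 applies.
T(n) = O(n^7)
Master Theorem case = 3


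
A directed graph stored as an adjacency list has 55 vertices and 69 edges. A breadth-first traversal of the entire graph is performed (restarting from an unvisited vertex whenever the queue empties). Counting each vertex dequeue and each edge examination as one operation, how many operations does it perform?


A full BFS traversal dequeues each vertex once and examines each edge once.
Vertex visits: 55
Edge visits: 69
V + E = 55 + 69 = 124
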